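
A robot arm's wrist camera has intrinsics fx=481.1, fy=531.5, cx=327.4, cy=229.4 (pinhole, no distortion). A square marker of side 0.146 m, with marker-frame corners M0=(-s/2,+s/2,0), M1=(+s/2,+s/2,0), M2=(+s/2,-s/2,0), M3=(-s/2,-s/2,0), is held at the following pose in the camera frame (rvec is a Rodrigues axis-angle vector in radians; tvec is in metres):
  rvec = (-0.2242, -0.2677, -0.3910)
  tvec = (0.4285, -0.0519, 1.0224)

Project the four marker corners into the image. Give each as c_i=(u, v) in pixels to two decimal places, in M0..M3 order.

Intrinsics K: fx=481.1, fy=531.5, cx=327.4, cy=229.4
Marker side s = 0.146 m; corners in marker frame (Z=0):
  M0 = (-0.0730, +0.0730, 0)
  M1 = (+0.0730, +0.0730, 0)
  M2 = (+0.0730, -0.0730, 0)
  M3 = (-0.0730, -0.0730, 0)
rvec = (-0.2242, -0.2677, -0.3910), |rvec| = θ = 0.52422 rad = 30.036°
Rodrigues: sinθ=0.50054, 1−cosθ=0.13429; R = I + sinθ·[k]× + (1−cosθ)·[k]×²:
    [+0.89028 +0.40266 -0.21277]
    [-0.34401 +0.90073 +0.26522]
    [+0.29844 -0.16292 +0.94042]
t = (0.4285, -0.0519, 1.0224) m
M0: Pc = R·M0+t = (+0.39290, +0.03897, +0.98872); u = 481.1·(+0.39290)/0.98872 + 327.4 = 518.5828, v = 531.5·(+0.03897)/0.98872 + 229.4 = 250.3467
M1: Pc = R·M1+t = (+0.52288, -0.01126, +1.03229); u = 481.1·(+0.52288)/1.03229 + 327.4 = 571.0903, v = 531.5·(-0.01126)/1.03229 + 229.4 = 223.6030
M2: Pc = R·M2+t = (+0.46410, -0.14277, +1.05608); u = 481.1·(+0.46410)/1.05608 + 327.4 = 538.8200, v = 531.5·(-0.14277)/1.05608 + 229.4 = 157.5493
M3: Pc = R·M3+t = (+0.33412, -0.09254, +1.01251); u = 481.1·(+0.33412)/1.01251 + 327.4 = 486.1573, v = 531.5·(-0.09254)/1.01251 + 229.4 = 180.8221

c0=(518.58, 250.35) c1=(571.09, 223.60) c2=(538.82, 157.55) c3=(486.16, 180.82)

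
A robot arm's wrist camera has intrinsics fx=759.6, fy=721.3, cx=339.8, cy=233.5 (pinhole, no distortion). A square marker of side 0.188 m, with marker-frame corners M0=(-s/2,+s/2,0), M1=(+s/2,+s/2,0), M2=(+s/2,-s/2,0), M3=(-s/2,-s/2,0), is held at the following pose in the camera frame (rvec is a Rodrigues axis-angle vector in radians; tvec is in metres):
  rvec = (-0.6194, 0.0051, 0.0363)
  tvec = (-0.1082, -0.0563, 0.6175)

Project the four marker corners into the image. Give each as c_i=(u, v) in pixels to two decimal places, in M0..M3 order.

c0=(63.26, 255.39) c1=(315.99, 263.35) c2=(327.43, 93.96) c3=(115.60, 88.03)

Intrinsics K: fx=759.6, fy=721.3, cx=339.8, cy=233.5
Marker side s = 0.188 m; corners in marker frame (Z=0):
  M0 = (-0.0940, +0.0940, 0)
  M1 = (+0.0940, +0.0940, 0)
  M2 = (+0.0940, -0.0940, 0)
  M3 = (-0.0940, -0.0940, 0)
rvec = (-0.6194, 0.0051, 0.0363), |rvec| = θ = 0.62048 rad = 35.551°
Rodrigues: sinθ=0.58143, 1−cosθ=0.18640; R = I + sinθ·[k]× + (1−cosθ)·[k]×²:
    [+0.99935 -0.03554 -0.00611]
    [+0.03249 +0.81361 +0.58050]
    [-0.01567 -0.58032 +0.81424]
t = (-0.1082, -0.0563, 0.6175) m
M0: Pc = R·M0+t = (-0.20548, +0.01713, +0.56442); u = 759.6·(-0.20548)/0.56442 + 339.8 = 63.2647, v = 721.3·(+0.01713)/0.56442 + 233.5 = 255.3857
M1: Pc = R·M1+t = (-0.01760, +0.02323, +0.56148); u = 759.6·(-0.01760)/0.56148 + 339.8 = 315.9865, v = 721.3·(+0.02323)/0.56148 + 233.5 = 263.3462
M2: Pc = R·M2+t = (-0.01092, -0.12973, +0.67058); u = 759.6·(-0.01092)/0.67058 + 339.8 = 327.4304, v = 721.3·(-0.12973)/0.67058 + 233.5 = 93.9620
M3: Pc = R·M3+t = (-0.19880, -0.13583, +0.67352); u = 759.6·(-0.19880)/0.67352 + 339.8 = 115.5958, v = 721.3·(-0.13583)/0.67352 + 233.5 = 88.0316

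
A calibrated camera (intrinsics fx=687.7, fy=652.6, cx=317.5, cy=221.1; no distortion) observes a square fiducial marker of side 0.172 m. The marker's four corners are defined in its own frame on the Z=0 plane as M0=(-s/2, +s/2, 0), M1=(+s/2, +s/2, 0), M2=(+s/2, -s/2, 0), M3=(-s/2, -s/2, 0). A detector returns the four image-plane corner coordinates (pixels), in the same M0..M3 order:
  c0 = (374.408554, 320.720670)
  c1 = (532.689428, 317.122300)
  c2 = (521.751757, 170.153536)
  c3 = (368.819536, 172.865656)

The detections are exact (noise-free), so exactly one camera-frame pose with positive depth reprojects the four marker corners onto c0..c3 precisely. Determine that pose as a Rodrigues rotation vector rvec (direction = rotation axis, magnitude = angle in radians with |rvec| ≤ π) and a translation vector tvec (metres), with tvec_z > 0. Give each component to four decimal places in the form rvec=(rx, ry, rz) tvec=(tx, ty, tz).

Intrinsics K: fx=687.7, fy=652.6, cx=317.5, cy=221.1
Marker side s = 0.172 m; corners in marker frame (Z=0):
  M0 = (-0.0860, +0.0860, 0)
  M1 = (+0.0860, +0.0860, 0)
  M2 = (+0.0860, -0.0860, 0)
  M3 = (-0.0860, -0.0860, 0)
Detected image corners:
  c0 = (374.408554, 320.720670) px
  c1 = (532.689428, 317.122300) px
  c2 = (521.751757, 170.153536) px
  c3 = (368.819536, 172.865656) px
Planar DLT: solve 8×8 A·h = b for H (H[2,2]=1):
  H  [+918.19068 -42.46035 +449.55076]
  H  [-10.78602 +807.63555 +243.93432]
  H  [+0.03064 -0.20147 +1.00000]
B = K⁻¹H; ‖b₁‖=1.321644, ‖b₂‖=1.321644; λ = 2/(‖b₁‖+‖b₂‖) = 0.756633, sign → tz>0 ⇒ λ=+0.756633
r₁ = λ·B[:,0] = (+0.99952,-0.02036,+0.02318); r₂ = λ·B[:,1] = (+0.02366,+0.98803,-0.15244)
r₃ = r₁×r₂ = (-0.01980,+0.15291,+0.98804); SVD([r₁ r₂ r₃]) → R = UVᵀ:
  R  [+0.99952 +0.02366 -0.01980]
  R  [-0.02036 +0.98803 +0.15291]
  R  [+0.02318 -0.15244 +0.98804]
t = (+0.14529, +0.02647, +0.75663) m
tr R = 2.975594; θ = arccos((tr R − 1)/2) = 0.156382 rad = 8.960°
axis k = ((R−Rᵀ)₃₂, (R−Rᵀ)₁₃, (R−Rᵀ)₂₁) / (2 sinθ) = (-0.980296, -0.138006, -0.141328)
rvec = θ·k = (-0.153301, -0.021582, -0.022101)

rvec=(-0.1533, -0.0216, -0.0221) tvec=(0.1453, 0.0265, 0.7566)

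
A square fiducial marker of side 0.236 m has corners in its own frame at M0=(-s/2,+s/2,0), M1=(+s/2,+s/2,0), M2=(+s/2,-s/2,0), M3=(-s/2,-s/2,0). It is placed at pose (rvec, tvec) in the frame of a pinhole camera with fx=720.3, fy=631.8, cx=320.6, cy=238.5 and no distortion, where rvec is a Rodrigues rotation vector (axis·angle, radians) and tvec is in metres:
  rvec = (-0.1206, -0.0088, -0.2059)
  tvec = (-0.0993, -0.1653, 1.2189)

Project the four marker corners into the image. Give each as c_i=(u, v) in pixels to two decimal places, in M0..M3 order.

c0=(206.38, 224.50) c1=(344.66, 199.44) c2=(315.98, 83.05) c3=(180.72, 107.07)

Intrinsics K: fx=720.3, fy=631.8, cx=320.6, cy=238.5
Marker side s = 0.236 m; corners in marker frame (Z=0):
  M0 = (-0.1180, +0.1180, 0)
  M1 = (+0.1180, +0.1180, 0)
  M2 = (+0.1180, -0.1180, 0)
  M3 = (-0.1180, -0.1180, 0)
rvec = (-0.1206, -0.0088, -0.2059), |rvec| = θ = 0.23878 rad = 13.681°
Rodrigues: sinθ=0.23652, 1−cosθ=0.02837; R = I + sinθ·[k]× + (1−cosθ)·[k]×²:
    [+0.97886 +0.20448 +0.00364]
    [-0.20342 +0.97167 +0.12036]
    [+0.02107 -0.11856 +0.99272]
t = (-0.0993, -0.1653, 1.2189) m
M0: Pc = R·M0+t = (-0.19068, -0.02664, +1.20242); u = 720.3·(-0.19068)/1.20242 + 320.6 = 206.3764, v = 631.8·(-0.02664)/1.20242 + 238.5 = 224.5024
M1: Pc = R·M1+t = (+0.04033, -0.07465, +1.20740); u = 720.3·(+0.04033)/1.20740 + 320.6 = 344.6623, v = 631.8·(-0.07465)/1.20740 + 238.5 = 199.4391
M2: Pc = R·M2+t = (-0.00792, -0.30396, +1.23538); u = 720.3·(-0.00792)/1.23538 + 320.6 = 315.9808, v = 631.8·(-0.30396)/1.23538 + 238.5 = 83.0477
M3: Pc = R·M3+t = (-0.23893, -0.25595, +1.23040); u = 720.3·(-0.23893)/1.23040 + 320.6 = 180.7235, v = 631.8·(-0.25595)/1.23040 + 238.5 = 107.0707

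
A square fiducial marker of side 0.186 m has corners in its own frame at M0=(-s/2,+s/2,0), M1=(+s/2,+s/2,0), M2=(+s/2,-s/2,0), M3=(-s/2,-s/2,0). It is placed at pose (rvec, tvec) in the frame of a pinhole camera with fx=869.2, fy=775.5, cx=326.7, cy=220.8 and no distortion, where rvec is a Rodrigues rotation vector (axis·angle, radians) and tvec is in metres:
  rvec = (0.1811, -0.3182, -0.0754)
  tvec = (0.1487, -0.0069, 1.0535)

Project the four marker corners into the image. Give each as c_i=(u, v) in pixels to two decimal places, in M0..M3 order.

Intrinsics K: fx=869.2, fy=775.5, cx=326.7, cy=220.8
Marker side s = 0.186 m; corners in marker frame (Z=0):
  M0 = (-0.0930, +0.0930, 0)
  M1 = (+0.0930, +0.0930, 0)
  M2 = (+0.0930, -0.0930, 0)
  M3 = (-0.0930, -0.0930, 0)
rvec = (0.1811, -0.3182, -0.0754), |rvec| = θ = 0.37381 rad = 21.418°
Rodrigues: sinθ=0.36516, 1−cosθ=0.06906; R = I + sinθ·[k]× + (1−cosθ)·[k]×²:
    [+0.94715 +0.04518 -0.31759]
    [-0.10214 +0.98098 -0.16505]
    [+0.30409 +0.18877 +0.93375]
t = (0.1487, -0.0069, 1.0535) m
M0: Pc = R·M0+t = (+0.06482, +0.09383, +1.04277); u = 869.2·(+0.06482)/1.04277 + 326.7 = 380.7274, v = 775.5·(+0.09383)/1.04277 + 220.8 = 290.5802
M1: Pc = R·M1+t = (+0.24099, +0.07483, +1.09934); u = 869.2·(+0.24099)/1.09934 + 326.7 = 517.2382, v = 775.5·(+0.07483)/1.09934 + 220.8 = 273.5889
M2: Pc = R·M2+t = (+0.23258, -0.10763, +1.06423); u = 869.2·(+0.23258)/1.06423 + 326.7 = 516.6614, v = 775.5·(-0.10763)/1.06423 + 220.8 = 142.3702
M3: Pc = R·M3+t = (+0.05641, -0.08863, +1.00766); u = 869.2·(+0.05641)/1.00766 + 326.7 = 375.3616, v = 775.5·(-0.08863)/1.00766 + 220.8 = 152.5881

c0=(380.73, 290.58) c1=(517.24, 273.59) c2=(516.66, 142.37) c3=(375.36, 152.59)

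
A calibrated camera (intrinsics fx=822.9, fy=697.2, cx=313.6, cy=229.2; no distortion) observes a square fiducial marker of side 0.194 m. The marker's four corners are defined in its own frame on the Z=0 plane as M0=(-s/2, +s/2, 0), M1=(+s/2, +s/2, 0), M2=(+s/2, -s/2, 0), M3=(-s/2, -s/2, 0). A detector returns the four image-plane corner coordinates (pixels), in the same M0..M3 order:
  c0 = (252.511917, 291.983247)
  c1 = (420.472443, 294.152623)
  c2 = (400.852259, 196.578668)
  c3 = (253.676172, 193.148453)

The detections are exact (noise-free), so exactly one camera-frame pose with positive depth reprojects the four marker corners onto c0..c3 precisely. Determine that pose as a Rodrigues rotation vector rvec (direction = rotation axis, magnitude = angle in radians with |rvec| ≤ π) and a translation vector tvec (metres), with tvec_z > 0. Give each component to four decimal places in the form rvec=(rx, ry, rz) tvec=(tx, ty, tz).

rvec=(-0.7676, -0.0914, -0.0114) tvec=(0.0229, 0.0167, 1.0116)

Intrinsics K: fx=822.9, fy=697.2, cx=313.6, cy=229.2
Marker side s = 0.194 m; corners in marker frame (Z=0):
  M0 = (-0.0970, +0.0970, 0)
  M1 = (+0.0970, +0.0970, 0)
  M2 = (+0.0970, -0.0970, 0)
  M3 = (-0.0970, -0.0970, 0)
Detected image corners:
  c0 = (252.511917, 291.983247) px
  c1 = (420.472443, 294.152623) px
  c2 = (400.852259, 196.578668) px
  c3 = (253.676172, 193.148453) px
Planar DLT: solve 8×8 A·h = b for H (H[2,2]=1):
  H  [+837.09329 -179.30944 +332.22663]
  H  [+35.55766 +339.07555 +240.71501]
  H  [+0.08571 -0.68495 +1.00000]
B = K⁻¹H; ‖b₁‖=0.988572, ‖b₂‖=0.988572; λ = 2/(‖b₁‖+‖b₂‖) = 1.011560, sign → tz>0 ⇒ λ=+1.011560
r₁ = λ·B[:,0] = (+0.99597,+0.02309,+0.08670); r₂ = λ·B[:,1] = (+0.04363,+0.71974,-0.69287)
r₃ = r₁×r₂ = (-0.07840,+0.69386,+0.71583); SVD([r₁ r₂ r₃]) → R = UVᵀ:
  R  [+0.99597 +0.04363 -0.07840]
  R  [+0.02309 +0.71974 +0.69386]
  R  [+0.08670 -0.69287 +0.71583]
t = (+0.02290, +0.01671, +1.01156) m
tr R = 2.431534; θ = arccos((tr R − 1)/2) = 0.773075 rad = 44.294°
axis k = ((R−Rᵀ)₃₂, (R−Rᵀ)₁₃, (R−Rᵀ)₂₁) / (2 sinθ) = (-0.992880, -0.118207, -0.014707)
rvec = θ·k = (-0.767570, -0.091383, -0.011370)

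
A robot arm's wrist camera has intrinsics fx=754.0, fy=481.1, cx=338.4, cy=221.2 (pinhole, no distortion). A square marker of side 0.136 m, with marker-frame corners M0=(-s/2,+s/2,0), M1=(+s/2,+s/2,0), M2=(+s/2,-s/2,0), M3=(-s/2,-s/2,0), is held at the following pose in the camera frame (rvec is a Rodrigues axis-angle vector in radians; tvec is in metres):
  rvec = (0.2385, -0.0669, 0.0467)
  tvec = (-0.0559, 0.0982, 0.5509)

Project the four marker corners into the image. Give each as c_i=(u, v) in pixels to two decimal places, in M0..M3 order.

c0=(167.52, 359.55) c1=(349.21, 361.57) c2=(360.13, 252.21) c3=(167.72, 248.06)

Intrinsics K: fx=754.0, fy=481.1, cx=338.4, cy=221.2
Marker side s = 0.136 m; corners in marker frame (Z=0):
  M0 = (-0.0680, +0.0680, 0)
  M1 = (+0.0680, +0.0680, 0)
  M2 = (+0.0680, -0.0680, 0)
  M3 = (-0.0680, -0.0680, 0)
rvec = (0.2385, -0.0669, 0.0467), |rvec| = θ = 0.25207 rad = 14.442°
Rodrigues: sinθ=0.24941, 1−cosθ=0.03160; R = I + sinθ·[k]× + (1−cosθ)·[k]×²:
    [+0.99669 -0.05414 -0.06065]
    [+0.03827 +0.97062 -0.23754]
    [+0.07173 +0.23443 +0.96948]
t = (-0.0559, 0.0982, 0.5509) m
M0: Pc = R·M0+t = (-0.12736, +0.16160, +0.56196); u = 754.0·(-0.12736)/0.56196 + 338.4 = 167.5225, v = 481.1·(+0.16160)/0.56196 + 221.2 = 359.5467
M1: Pc = R·M1+t = (+0.00819, +0.16680, +0.57172); u = 754.0·(+0.00819)/0.57172 + 338.4 = 349.2054, v = 481.1·(+0.16680)/0.57172 + 221.2 = 361.5659
M2: Pc = R·M2+t = (+0.01556, +0.03480, +0.53984); u = 754.0·(+0.01556)/0.53984 + 338.4 = 360.1282, v = 481.1·(+0.03480)/0.53984 + 221.2 = 252.2136
M3: Pc = R·M3+t = (-0.11999, +0.02960, +0.53008); u = 754.0·(-0.11999)/0.53008 + 338.4 = 167.7188, v = 481.1·(+0.02960)/0.53008 + 221.2 = 248.0604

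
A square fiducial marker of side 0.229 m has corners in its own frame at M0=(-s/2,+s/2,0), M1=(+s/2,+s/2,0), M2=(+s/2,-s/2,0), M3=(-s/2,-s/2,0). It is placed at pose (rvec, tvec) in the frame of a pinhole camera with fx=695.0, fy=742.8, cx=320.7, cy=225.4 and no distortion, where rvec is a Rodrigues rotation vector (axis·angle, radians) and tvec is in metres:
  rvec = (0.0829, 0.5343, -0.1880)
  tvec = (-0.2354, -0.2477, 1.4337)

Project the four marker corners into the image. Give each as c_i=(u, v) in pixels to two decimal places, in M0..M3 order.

c0=(177.04, 166.98) c1=(262.24, 142.70) c2=(238.81, 20.82) c3=(155.07, 54.83)

Intrinsics K: fx=695.0, fy=742.8, cx=320.7, cy=225.4
Marker side s = 0.229 m; corners in marker frame (Z=0):
  M0 = (-0.1145, +0.1145, 0)
  M1 = (+0.1145, +0.1145, 0)
  M2 = (+0.1145, -0.1145, 0)
  M3 = (-0.1145, -0.1145, 0)
rvec = (0.0829, 0.5343, -0.1880), |rvec| = θ = 0.57244 rad = 32.799°
Rodrigues: sinθ=0.54169, 1−cosθ=0.15942; R = I + sinθ·[k]× + (1−cosθ)·[k]×²:
    [+0.84392 +0.19945 +0.49801]
    [-0.15635 +0.97946 -0.12731]
    [-0.51318 +0.02958 +0.85777]
t = (-0.2354, -0.2477, 1.4337) m
M0: Pc = R·M0+t = (-0.30919, -0.11765, +1.49585); u = 695.0·(-0.30919)/1.49585 + 320.7 = 177.0430, v = 742.8·(-0.11765)/1.49585 + 225.4 = 166.9782
M1: Pc = R·M1+t = (-0.11593, -0.15345, +1.37833); u = 695.0·(-0.11593)/1.37833 + 320.7 = 262.2421, v = 742.8·(-0.15345)/1.37833 + 225.4 = 142.7017
M2: Pc = R·M2+t = (-0.16161, -0.37775, +1.37155); u = 695.0·(-0.16161)/1.37155 + 320.7 = 238.8095, v = 742.8·(-0.37775)/1.37155 + 225.4 = 20.8197
M3: Pc = R·M3+t = (-0.35487, -0.34195, +1.48907); u = 695.0·(-0.35487)/1.48907 + 320.7 = 155.0721, v = 742.8·(-0.34195)/1.48907 + 225.4 = 54.8255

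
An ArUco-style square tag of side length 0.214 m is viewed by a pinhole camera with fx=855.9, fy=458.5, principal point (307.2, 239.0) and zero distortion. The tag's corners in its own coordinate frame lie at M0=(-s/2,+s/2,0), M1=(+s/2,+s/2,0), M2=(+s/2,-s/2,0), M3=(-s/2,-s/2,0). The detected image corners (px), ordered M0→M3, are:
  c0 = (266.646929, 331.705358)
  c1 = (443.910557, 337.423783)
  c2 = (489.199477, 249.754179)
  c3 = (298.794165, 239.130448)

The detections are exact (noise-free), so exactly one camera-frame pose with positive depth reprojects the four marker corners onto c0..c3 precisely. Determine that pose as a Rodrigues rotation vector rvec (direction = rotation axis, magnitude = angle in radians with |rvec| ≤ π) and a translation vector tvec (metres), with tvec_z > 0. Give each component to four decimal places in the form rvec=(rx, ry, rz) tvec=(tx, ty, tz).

rvec=(0.3894, -0.1889, 0.1426) tvec=(0.0767, 0.1091, 0.9538)

Intrinsics K: fx=855.9, fy=458.5, cx=307.2, cy=239.0
Marker side s = 0.214 m; corners in marker frame (Z=0):
  M0 = (-0.1070, +0.1070, 0)
  M1 = (+0.1070, +0.1070, 0)
  M2 = (+0.1070, -0.1070, 0)
  M3 = (-0.1070, -0.1070, 0)
Detected image corners:
  c0 = (266.646929, 331.705358) px
  c1 = (443.910557, 337.423783) px
  c2 = (489.199477, 249.754179) px
  c3 = (298.794165, 239.130448) px
Planar DLT: solve 8×8 A·h = b for H (H[2,2]=1):
  H  [+940.15702 -39.15287 +376.01224]
  H  [+101.36578 +530.97627 +291.43345]
  H  [+0.21986 +0.38035 +1.00000]
B = K⁻¹H; ‖b₁‖=1.048389, ‖b₂‖=1.048389; λ = 2/(‖b₁‖+‖b₂‖) = 0.953845, sign → tz>0 ⇒ λ=+0.953845
r₁ = λ·B[:,0] = (+0.97247,+0.10156,+0.20971); r₂ = λ·B[:,1] = (-0.17385,+0.91551,+0.36280)
r₃ = r₁×r₂ = (-0.15514,-0.38927,+0.90796); SVD([r₁ r₂ r₃]) → R = UVᵀ:
  R  [+0.97247 -0.17385 -0.15514]
  R  [+0.10156 +0.91551 -0.38927]
  R  [+0.20971 +0.36280 +0.90796]
t = (+0.07669, +0.10908, +0.95384) m
tr R = 2.795946; θ = arccos((tr R − 1)/2) = 0.455655 rad = 26.107°
axis k = ((R−Rᵀ)₃₂, (R−Rᵀ)₁₃, (R−Rᵀ)₂₁) / (2 sinθ) = (+0.854526, -0.414560, +0.312932)
rvec = θ·k = (+0.389369, -0.188896, +0.142589)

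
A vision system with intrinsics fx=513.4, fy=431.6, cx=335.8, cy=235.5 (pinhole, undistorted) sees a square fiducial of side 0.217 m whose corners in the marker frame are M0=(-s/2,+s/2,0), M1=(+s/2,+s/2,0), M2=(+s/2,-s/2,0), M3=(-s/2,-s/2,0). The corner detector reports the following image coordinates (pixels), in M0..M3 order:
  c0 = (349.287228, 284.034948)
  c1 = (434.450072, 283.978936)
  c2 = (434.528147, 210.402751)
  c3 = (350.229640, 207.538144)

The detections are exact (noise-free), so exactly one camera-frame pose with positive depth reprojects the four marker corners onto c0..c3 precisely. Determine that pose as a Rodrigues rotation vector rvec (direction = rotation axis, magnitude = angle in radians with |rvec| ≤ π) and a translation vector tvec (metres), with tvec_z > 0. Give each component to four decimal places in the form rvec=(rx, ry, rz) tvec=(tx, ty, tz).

Intrinsics K: fx=513.4, fy=431.6, cx=335.8, cy=235.5
Marker side s = 0.217 m; corners in marker frame (Z=0):
  M0 = (-0.1085, +0.1085, 0)
  M1 = (+0.1085, +0.1085, 0)
  M2 = (+0.1085, -0.1085, 0)
  M3 = (-0.1085, -0.1085, 0)
Detected image corners:
  c0 = (349.287228, 284.034948) px
  c1 = (434.450072, 283.978936) px
  c2 = (434.528147, 210.402751) px
  c3 = (350.229640, 207.538144) px
Planar DLT: solve 8×8 A·h = b for H (H[2,2]=1):
  H  [+461.12511 -20.32025 +392.95348]
  H  [+50.92874 +334.33899 +246.31548]
  H  [+0.18023 -0.04592 +1.00000]
B = K⁻¹H; ‖b₁‖=0.801083, ‖b₂‖=0.801083; λ = 2/(‖b₁‖+‖b₂‖) = 1.248311, sign → tz>0 ⇒ λ=+1.248311
r₁ = λ·B[:,0] = (+0.97405,+0.02454,+0.22498); r₂ = λ·B[:,1] = (-0.01191,+0.99828,-0.05733)
r₃ = r₁×r₂ = (-0.22600,+0.05316,+0.97268); SVD([r₁ r₂ r₃]) → R = UVᵀ:
  R  [+0.97405 -0.01191 -0.22600]
  R  [+0.02454 +0.99828 +0.05316]
  R  [+0.22498 -0.05733 +0.97268]
t = (+0.13897, +0.03128, +1.24831) m
tr R = 2.945015; θ = arccos((tr R − 1)/2) = 0.235030 rad = 13.466°
axis k = ((R−Rᵀ)₃₂, (R−Rᵀ)₁₃, (R−Rᵀ)₂₁) / (2 sinθ) = (-0.237227, -0.968296, +0.078270)
rvec = θ·k = (-0.055756, -0.227579, +0.018396)

rvec=(-0.0558, -0.2276, 0.0184) tvec=(0.1390, 0.0313, 1.2483)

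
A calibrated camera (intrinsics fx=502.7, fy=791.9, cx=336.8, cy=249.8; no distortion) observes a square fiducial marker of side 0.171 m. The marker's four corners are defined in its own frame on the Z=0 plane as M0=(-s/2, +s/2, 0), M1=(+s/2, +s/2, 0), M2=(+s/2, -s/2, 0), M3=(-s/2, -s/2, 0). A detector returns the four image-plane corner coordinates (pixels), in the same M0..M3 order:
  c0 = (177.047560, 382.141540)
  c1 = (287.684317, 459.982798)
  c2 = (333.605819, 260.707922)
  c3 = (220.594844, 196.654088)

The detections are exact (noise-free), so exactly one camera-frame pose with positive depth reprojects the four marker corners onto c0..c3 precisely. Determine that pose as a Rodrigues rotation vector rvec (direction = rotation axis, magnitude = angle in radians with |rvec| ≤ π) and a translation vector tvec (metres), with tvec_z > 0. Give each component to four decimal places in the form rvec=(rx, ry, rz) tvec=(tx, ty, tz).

Intrinsics K: fx=502.7, fy=791.9, cx=336.8, cy=249.8
Marker side s = 0.171 m; corners in marker frame (Z=0):
  M0 = (-0.0855, +0.0855, 0)
  M1 = (+0.0855, +0.0855, 0)
  M2 = (+0.0855, -0.0855, 0)
  M3 = (-0.0855, -0.0855, 0)
Detected image corners:
  c0 = (177.047560, 382.141540) px
  c1 = (287.684317, 459.982798) px
  c2 = (333.605819, 260.707922) px
  c3 = (220.594844, 196.654088) px
Planar DLT: solve 8×8 A·h = b for H (H[2,2]=1):
  H  [+550.76389 -271.02012 +252.86893]
  H  [+283.15292 +1111.32501 +323.33108]
  H  [-0.40513 -0.03791 +1.00000]
B = K⁻¹H; ‖b₁‖=1.506153, ‖b₂‖=1.506153; λ = 2/(‖b₁‖+‖b₂‖) = 0.663943, sign → tz>0 ⇒ λ=+0.663943
r₁ = λ·B[:,0] = (+0.90764,+0.32225,-0.26898); r₂ = λ·B[:,1] = (-0.34109,+0.93969,-0.02517)
r₃ = r₁×r₂ = (+0.24465,+0.11459,+0.96282); SVD([r₁ r₂ r₃]) → R = UVᵀ:
  R  [+0.90764 -0.34109 +0.24465]
  R  [+0.32225 +0.93969 +0.11459]
  R  [-0.26898 -0.02517 +0.96282]
t = (-0.11085, +0.06165, +0.66394) m
tr R = 2.810147; θ = arccos((tr R − 1)/2) = 0.439244 rad = 25.167°
axis k = ((R−Rᵀ)₃₂, (R−Rᵀ)₁₃, (R−Rᵀ)₂₁) / (2 sinθ) = (-0.164322, +0.603910, +0.779930)
rvec = θ·k = (-0.072177, +0.265264, +0.342579)

rvec=(-0.0722, 0.2653, 0.3426) tvec=(-0.1109, 0.0616, 0.6639)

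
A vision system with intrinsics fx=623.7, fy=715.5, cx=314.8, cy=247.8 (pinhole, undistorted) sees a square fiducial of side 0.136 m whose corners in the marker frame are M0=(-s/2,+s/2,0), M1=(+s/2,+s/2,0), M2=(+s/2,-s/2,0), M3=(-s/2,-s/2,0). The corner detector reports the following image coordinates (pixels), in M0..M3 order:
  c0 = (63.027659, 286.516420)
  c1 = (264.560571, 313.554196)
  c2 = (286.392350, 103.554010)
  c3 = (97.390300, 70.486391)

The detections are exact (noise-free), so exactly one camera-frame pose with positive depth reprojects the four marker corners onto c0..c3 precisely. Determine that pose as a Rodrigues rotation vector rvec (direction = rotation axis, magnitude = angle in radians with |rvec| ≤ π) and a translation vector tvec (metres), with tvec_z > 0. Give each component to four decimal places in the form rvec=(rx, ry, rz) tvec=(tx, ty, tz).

Intrinsics K: fx=623.7, fy=715.5, cx=314.8, cy=247.8
Marker side s = 0.136 m; corners in marker frame (Z=0):
  M0 = (-0.0680, +0.0680, 0)
  M1 = (+0.0680, +0.0680, 0)
  M2 = (+0.0680, -0.0680, 0)
  M3 = (-0.0680, -0.0680, 0)
Detected image corners:
  c0 = (63.027659, 286.516420) px
  c1 = (264.560571, 313.554196) px
  c2 = (286.392350, 103.554010) px
  c3 = (97.390300, 70.486391) px
Planar DLT: solve 8×8 A·h = b for H (H[2,2]=1):
  H  [+1482.31686 -282.78034 +180.04403]
  H  [+273.73515 +1482.06155 +190.66601]
  H  [+0.26925 -0.43312 +1.00000]
B = K⁻¹H; ‖b₁‖=2.275343, ‖b₂‖=2.275343; λ = 2/(‖b₁‖+‖b₂‖) = 0.439494, sign → tz>0 ⇒ λ=+0.439494
r₁ = λ·B[:,0] = (+0.98480,+0.12716,+0.11833); r₂ = λ·B[:,1] = (-0.10319,+0.97628,-0.19035)
r₃ = r₁×r₂ = (-0.13973,+0.17525,+0.97456); SVD([r₁ r₂ r₃]) → R = UVᵀ:
  R  [+0.98480 -0.10319 -0.13973]
  R  [+0.12716 +0.97628 +0.17525]
  R  [+0.11833 -0.19035 +0.97456]
t = (-0.09496, -0.03509, +0.43949) m
tr R = 2.935635; θ = arccos((tr R − 1)/2) = 0.254389 rad = 14.575°
axis k = ((R−Rᵀ)₃₂, (R−Rᵀ)₁₃, (R−Rᵀ)₂₁) / (2 sinθ) = (-0.726396, -0.512731, +0.457663)
rvec = θ·k = (-0.184787, -0.130433, +0.116424)

rvec=(-0.1848, -0.1304, 0.1164) tvec=(-0.0950, -0.0351, 0.4395)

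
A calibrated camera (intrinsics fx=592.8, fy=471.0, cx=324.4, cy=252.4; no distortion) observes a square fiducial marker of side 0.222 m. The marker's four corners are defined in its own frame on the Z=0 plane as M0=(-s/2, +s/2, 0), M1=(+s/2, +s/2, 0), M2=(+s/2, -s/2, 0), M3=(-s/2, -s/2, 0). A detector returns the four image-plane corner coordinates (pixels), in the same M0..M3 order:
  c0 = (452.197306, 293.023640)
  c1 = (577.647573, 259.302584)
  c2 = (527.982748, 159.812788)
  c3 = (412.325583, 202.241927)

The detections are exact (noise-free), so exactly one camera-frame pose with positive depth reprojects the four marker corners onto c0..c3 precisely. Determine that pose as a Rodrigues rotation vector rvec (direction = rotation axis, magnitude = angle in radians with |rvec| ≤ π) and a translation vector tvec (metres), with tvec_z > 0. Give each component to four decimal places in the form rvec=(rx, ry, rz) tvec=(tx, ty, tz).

Intrinsics K: fx=592.8, fy=471.0, cx=324.4, cy=252.4
Marker side s = 0.222 m; corners in marker frame (Z=0):
  M0 = (-0.1110, +0.1110, 0)
  M1 = (+0.1110, +0.1110, 0)
  M2 = (+0.1110, -0.1110, 0)
  M3 = (-0.1110, -0.1110, 0)
Detected image corners:
  c0 = (452.197306, 293.023640) px
  c1 = (577.647573, 259.302584) px
  c2 = (527.982748, 159.812788) px
  c3 = (412.325583, 202.241927) px
Planar DLT: solve 8×8 A·h = b for H (H[2,2]=1):
  H  [+302.98067 +109.21499 +488.82319]
  H  [-283.11537 +385.12840 +228.64497]
  H  [-0.48646 -0.18527 +1.00000]
B = K⁻¹H; ‖b₁‖=0.978126, ‖b₂‖=0.978126; λ = 2/(‖b₁‖+‖b₂‖) = 1.022363, sign → tz>0 ⇒ λ=+1.022363
r₁ = λ·B[:,0] = (+0.79469,-0.34802,-0.49734); r₂ = λ·B[:,1] = (+0.29201,+0.93747,-0.18941)
r₃ = r₁×r₂ = (+0.53216,+0.00530,+0.84663); SVD([r₁ r₂ r₃]) → R = UVᵀ:
  R  [+0.79469 +0.29201 +0.53216]
  R  [-0.34802 +0.93747 +0.00530]
  R  [-0.49734 -0.18941 +0.84663]
t = (+0.28357, -0.05156, +1.02236) m
tr R = 2.578789; θ = arccos((tr R − 1)/2) = 0.660974 rad = 37.871°
axis k = ((R−Rᵀ)₃₂, (R−Rᵀ)₁₃, (R−Rᵀ)₂₁) / (2 sinθ) = (-0.158589, +0.838511, -0.521295)
rvec = θ·k = (-0.104824, +0.554234, -0.344562)

rvec=(-0.1048, 0.5542, -0.3446) tvec=(0.2836, -0.0516, 1.0224)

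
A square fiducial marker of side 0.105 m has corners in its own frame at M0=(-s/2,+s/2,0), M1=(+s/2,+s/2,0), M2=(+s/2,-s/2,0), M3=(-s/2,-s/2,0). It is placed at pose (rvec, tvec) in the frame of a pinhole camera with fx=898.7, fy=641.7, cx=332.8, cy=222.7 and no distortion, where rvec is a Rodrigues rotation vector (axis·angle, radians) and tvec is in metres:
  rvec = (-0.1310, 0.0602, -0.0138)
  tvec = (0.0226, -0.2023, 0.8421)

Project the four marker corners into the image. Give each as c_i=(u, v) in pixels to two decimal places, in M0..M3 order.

Intrinsics K: fx=898.7, fy=641.7, cx=332.8, cy=222.7
Marker side s = 0.105 m; corners in marker frame (Z=0):
  M0 = (-0.0525, +0.0525, 0)
  M1 = (+0.0525, +0.0525, 0)
  M2 = (+0.0525, -0.0525, 0)
  M3 = (-0.0525, -0.0525, 0)
rvec = (-0.1310, 0.0602, -0.0138), |rvec| = θ = 0.14483 rad = 8.298°
Rodrigues: sinθ=0.14432, 1−cosθ=0.01047; R = I + sinθ·[k]× + (1−cosθ)·[k]×²:
    [+0.99810 +0.00982 +0.06089]
    [-0.01769 +0.99134 +0.13013]
    [-0.05909 -0.13096 +0.98963]
t = (0.0226, -0.2023, 0.8421) m
M0: Pc = R·M0+t = (-0.02928, -0.14933, +0.83833); u = 898.7·(-0.02928)/0.83833 + 332.8 = 301.4063, v = 641.7·(-0.14933)/0.83833 + 222.7 = 108.3979
M1: Pc = R·M1+t = (+0.07552, -0.15118, +0.83212); u = 898.7·(+0.07552)/0.83212 + 332.8 = 414.3573, v = 641.7·(-0.15118)/0.83212 + 222.7 = 106.1134
M2: Pc = R·M2+t = (+0.07448, -0.25527, +0.84587); u = 898.7·(+0.07448)/0.84587 + 332.8 = 411.9365, v = 641.7·(-0.25527)/0.84587 + 222.7 = 29.0430
M3: Pc = R·M3+t = (-0.03032, -0.25342, +0.85208); u = 898.7·(-0.03032)/0.85208 + 332.8 = 300.8259, v = 641.7·(-0.25342)/0.85208 + 222.7 = 31.8517

c0=(301.41, 108.40) c1=(414.36, 106.11) c2=(411.94, 29.04) c3=(300.83, 31.85)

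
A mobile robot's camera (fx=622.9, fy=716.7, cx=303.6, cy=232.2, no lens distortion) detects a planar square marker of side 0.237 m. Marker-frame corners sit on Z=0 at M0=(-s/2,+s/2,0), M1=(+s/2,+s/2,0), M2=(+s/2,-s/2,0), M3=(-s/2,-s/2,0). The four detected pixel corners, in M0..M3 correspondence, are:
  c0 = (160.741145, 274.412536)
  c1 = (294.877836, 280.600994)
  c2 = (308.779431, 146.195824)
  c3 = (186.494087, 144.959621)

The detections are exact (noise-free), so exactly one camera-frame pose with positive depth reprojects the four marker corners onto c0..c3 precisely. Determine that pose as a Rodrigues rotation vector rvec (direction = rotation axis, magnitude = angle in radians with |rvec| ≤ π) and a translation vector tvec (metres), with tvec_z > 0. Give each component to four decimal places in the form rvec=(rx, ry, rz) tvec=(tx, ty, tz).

rvec=(-0.4879, 0.1546, 0.0682) tvec=(-0.1194, -0.0373, 1.1179)

Intrinsics K: fx=622.9, fy=716.7, cx=303.6, cy=232.2
Marker side s = 0.237 m; corners in marker frame (Z=0):
  M0 = (-0.1185, +0.1185, 0)
  M1 = (+0.1185, +0.1185, 0)
  M2 = (+0.1185, -0.1185, 0)
  M3 = (-0.1185, -0.1185, 0)
Detected image corners:
  c0 = (160.741145, 274.412536) px
  c1 = (294.877836, 280.600994) px
  c2 = (308.779431, 146.195824) px
  c3 = (186.494087, 144.959621) px
Planar DLT: solve 8×8 A·h = b for H (H[2,2]=1):
  H  [+504.86095 -182.20825 +237.09303]
  H  [-15.89551 +469.17236 +208.28378]
  H  [-0.14677 -0.41272 +1.00000]
B = K⁻¹H; ‖b₁‖=0.894525, ‖b₂‖=0.894525; λ = 2/(‖b₁‖+‖b₂‖) = 1.117912, sign → tz>0 ⇒ λ=+1.117912
r₁ = λ·B[:,0] = (+0.98604,+0.02836,-0.16408); r₂ = λ·B[:,1] = (-0.10213,+0.88130,-0.46139)
r₃ = r₁×r₂ = (+0.13151,+0.47170,+0.87189); SVD([r₁ r₂ r₃]) → R = UVᵀ:
  R  [+0.98604 -0.10213 +0.13151]
  R  [+0.02836 +0.88130 +0.47170]
  R  [-0.16408 -0.46139 +0.87189]
t = (-0.11936, -0.03730, +1.11791) m
tr R = 2.739234; θ = arccos((tr R − 1)/2) = 0.516371 rad = 29.586°
axis k = ((R−Rᵀ)₃₂, (R−Rᵀ)₁₃, (R−Rᵀ)₂₁) / (2 sinθ) = (-0.944948, +0.299347, +0.132150)
rvec = θ·k = (-0.487944, +0.154574, +0.068238)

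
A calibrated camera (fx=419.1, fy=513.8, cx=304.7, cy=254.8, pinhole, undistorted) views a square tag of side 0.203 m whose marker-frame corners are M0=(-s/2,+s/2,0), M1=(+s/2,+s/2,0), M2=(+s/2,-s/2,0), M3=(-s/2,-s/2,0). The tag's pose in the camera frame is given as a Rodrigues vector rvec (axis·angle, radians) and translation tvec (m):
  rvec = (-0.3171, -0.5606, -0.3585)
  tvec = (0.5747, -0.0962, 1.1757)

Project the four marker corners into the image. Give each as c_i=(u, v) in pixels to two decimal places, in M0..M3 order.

Intrinsics K: fx=419.1, fy=513.8, cx=304.7, cy=254.8
Marker side s = 0.203 m; corners in marker frame (Z=0):
  M0 = (-0.1015, +0.1015, 0)
  M1 = (+0.1015, +0.1015, 0)
  M2 = (+0.1015, -0.1015, 0)
  M3 = (-0.1015, -0.1015, 0)
rvec = (-0.3171, -0.5606, -0.3585), |rvec| = θ = 0.73712 rad = 42.234°
Rodrigues: sinθ=0.67216, 1−cosθ=0.25959; R = I + sinθ·[k]× + (1−cosθ)·[k]×²:
    [+0.78845 +0.41184 -0.45688]
    [-0.24197 +0.89056 +0.38517]
    [+0.56551 -0.19314 +0.80181]
t = (0.5747, -0.0962, 1.1757) m
M0: Pc = R·M0+t = (+0.53647, +0.01875, +1.09870); u = 419.1·(+0.53647)/1.09870 + 304.7 = 509.3388, v = 513.8·(+0.01875)/1.09870 + 254.8 = 263.5692
M1: Pc = R·M1+t = (+0.69653, -0.03037, +1.21350); u = 419.1·(+0.69653)/1.21350 + 304.7 = 545.2573, v = 513.8·(-0.03037)/1.21350 + 254.8 = 241.9416
M2: Pc = R·M2+t = (+0.61293, -0.21115, +1.25270); u = 419.1·(+0.61293)/1.25270 + 304.7 = 509.7585, v = 513.8·(-0.21115)/1.25270 + 254.8 = 168.1954
M3: Pc = R·M3+t = (+0.45287, -0.16203, +1.13790); u = 419.1·(+0.45287)/1.13790 + 304.7 = 471.4964, v = 513.8·(-0.16203)/1.13790 + 254.8 = 181.6379

c0=(509.34, 263.57) c1=(545.26, 241.94) c2=(509.76, 168.20) c3=(471.50, 181.64)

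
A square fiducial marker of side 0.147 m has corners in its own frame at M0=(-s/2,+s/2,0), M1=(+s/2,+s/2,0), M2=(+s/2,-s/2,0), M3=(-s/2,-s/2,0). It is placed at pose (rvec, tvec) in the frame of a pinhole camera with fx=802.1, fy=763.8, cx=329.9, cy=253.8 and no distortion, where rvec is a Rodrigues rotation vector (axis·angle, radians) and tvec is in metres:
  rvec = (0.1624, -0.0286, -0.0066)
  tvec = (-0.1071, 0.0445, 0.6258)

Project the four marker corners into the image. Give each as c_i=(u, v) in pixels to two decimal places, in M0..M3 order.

Intrinsics K: fx=802.1, fy=763.8, cx=329.9, cy=253.8
Marker side s = 0.147 m; corners in marker frame (Z=0):
  M0 = (-0.0735, +0.0735, 0)
  M1 = (+0.0735, +0.0735, 0)
  M2 = (+0.0735, -0.0735, 0)
  M3 = (-0.0735, -0.0735, 0)
rvec = (0.1624, -0.0286, -0.0066), |rvec| = θ = 0.16503 rad = 9.456°
Rodrigues: sinθ=0.16428, 1−cosθ=0.01359; R = I + sinθ·[k]× + (1−cosθ)·[k]×²:
    [+0.99957 +0.00425 -0.02901]
    [-0.00889 +0.98682 -0.16157]
    [+0.02794 +0.16176 +0.98643]
t = (-0.1071, 0.0445, 0.6258) m
M0: Pc = R·M0+t = (-0.18026, +0.11768, +0.63564); u = 802.1·(-0.18026)/0.63564 + 329.9 = 102.4377, v = 763.8·(+0.11768)/0.63564 + 253.8 = 395.2135
M1: Pc = R·M1+t = (-0.03332, +0.11638, +0.63974); u = 802.1·(-0.03332)/0.63974 + 329.9 = 288.1251, v = 763.8·(+0.11638)/0.63974 + 253.8 = 392.7460
M2: Pc = R·M2+t = (-0.03394, -0.02868, +0.61596); u = 802.1·(-0.03394)/0.61596 + 329.9 = 285.6983, v = 763.8·(-0.02868)/0.61596 + 253.8 = 218.2309
M3: Pc = R·M3+t = (-0.18088, -0.02738, +0.61186); u = 802.1·(-0.18088)/0.61186 + 329.9 = 92.7784, v = 763.8·(-0.02738)/0.61186 + 253.8 = 219.6230

c0=(102.44, 395.21) c1=(288.13, 392.75) c2=(285.70, 218.23) c3=(92.78, 219.62)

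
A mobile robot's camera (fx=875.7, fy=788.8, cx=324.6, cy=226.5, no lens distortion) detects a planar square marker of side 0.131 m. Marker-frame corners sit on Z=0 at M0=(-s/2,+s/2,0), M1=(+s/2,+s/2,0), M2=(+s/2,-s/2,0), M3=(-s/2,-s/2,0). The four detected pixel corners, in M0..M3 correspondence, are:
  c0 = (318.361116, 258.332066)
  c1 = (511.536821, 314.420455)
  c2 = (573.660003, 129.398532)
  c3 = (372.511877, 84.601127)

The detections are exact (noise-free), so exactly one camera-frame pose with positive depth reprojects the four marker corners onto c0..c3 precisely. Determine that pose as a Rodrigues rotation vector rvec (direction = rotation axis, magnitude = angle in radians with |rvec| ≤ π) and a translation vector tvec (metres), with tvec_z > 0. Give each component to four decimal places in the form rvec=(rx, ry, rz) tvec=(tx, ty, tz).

Intrinsics K: fx=875.7, fy=788.8, cx=324.6, cy=226.5
Marker side s = 0.131 m; corners in marker frame (Z=0):
  M0 = (-0.0655, +0.0655, 0)
  M1 = (+0.0655, +0.0655, 0)
  M2 = (+0.0655, -0.0655, 0)
  M3 = (-0.0655, -0.0655, 0)
Detected image corners:
  c0 = (318.361116, 258.332066) px
  c1 = (511.536821, 314.420455) px
  c2 = (573.660003, 129.398532) px
  c3 = (372.511877, 84.601127) px
Planar DLT: solve 8×8 A·h = b for H (H[2,2]=1):
  H  [+1272.14037 -374.28229 +440.34124]
  H  [+282.45762 +1398.13619 +196.72847]
  H  [-0.52386 +0.15420 +1.00000]
B = K⁻¹H; ‖b₁‖=1.801467, ‖b₂‖=1.801467; λ = 2/(‖b₁‖+‖b₂‖) = 0.555103, sign → tz>0 ⇒ λ=+0.555103
r₁ = λ·B[:,0] = (+0.91420,+0.28228,-0.29080); r₂ = λ·B[:,1] = (-0.26898,+0.95933,+0.08560)
r₃ = r₁×r₂ = (+0.30313,-0.00003,+0.95295); SVD([r₁ r₂ r₃]) → R = UVᵀ:
  R  [+0.91420 -0.26898 +0.30313]
  R  [+0.28228 +0.95933 -0.00003]
  R  [-0.29080 +0.08560 +0.95295]
t = (+0.07337, -0.02095, +0.55510) m
tr R = 2.826478; θ = arccos((tr R − 1)/2) = 0.419632 rad = 24.043°
axis k = ((R−Rᵀ)₃₂, (R−Rᵀ)₁₃, (R−Rᵀ)₂₁) / (2 sinθ) = (+0.105085, +0.728889, +0.676519)
rvec = θ·k = (+0.044097, +0.305865, +0.283889)

rvec=(0.0441, 0.3059, 0.2839) tvec=(0.0734, -0.0210, 0.5551)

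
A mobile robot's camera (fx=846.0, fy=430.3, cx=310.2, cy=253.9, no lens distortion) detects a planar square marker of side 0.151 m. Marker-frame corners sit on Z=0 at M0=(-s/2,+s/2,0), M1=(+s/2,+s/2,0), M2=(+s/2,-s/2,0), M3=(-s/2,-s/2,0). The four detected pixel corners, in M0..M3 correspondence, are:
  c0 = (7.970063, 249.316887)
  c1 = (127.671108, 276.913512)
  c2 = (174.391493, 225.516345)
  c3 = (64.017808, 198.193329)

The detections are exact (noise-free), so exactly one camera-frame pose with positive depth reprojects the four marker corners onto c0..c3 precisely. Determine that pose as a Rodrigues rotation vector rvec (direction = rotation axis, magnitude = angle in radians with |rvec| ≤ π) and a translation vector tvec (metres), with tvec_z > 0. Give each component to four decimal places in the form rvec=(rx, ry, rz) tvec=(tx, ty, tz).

rvec=(-0.4338, -0.3157, 0.3921) tvec=(-0.2633, -0.0411, 1.0363)

Intrinsics K: fx=846.0, fy=430.3, cx=310.2, cy=253.9
Marker side s = 0.151 m; corners in marker frame (Z=0):
  M0 = (-0.0755, +0.0755, 0)
  M1 = (+0.0755, +0.0755, 0)
  M2 = (+0.0755, -0.0755, 0)
  M3 = (-0.0755, -0.0755, 0)
Detected image corners:
  c0 = (7.970063, 249.316887) px
  c1 = (127.671108, 276.913512) px
  c2 = (174.391493, 225.516345) px
  c3 = (64.017808, 198.193329) px
Planar DLT: solve 8×8 A·h = b for H (H[2,2]=1):
  H  [+779.83449 -381.52612 +95.26189]
  H  [+230.17082 +233.56213 +236.83296]
  H  [+0.20358 -0.44603 +1.00000]
B = K⁻¹H; ‖b₁‖=0.964957, ‖b₂‖=0.964957; λ = 2/(‖b₁‖+‖b₂‖) = 1.036316, sign → tz>0 ⇒ λ=+1.036316
r₁ = λ·B[:,0] = (+0.87791,+0.42985,+0.21098); r₂ = λ·B[:,1] = (-0.29787,+0.83524,-0.46222)
r₃ = r₁×r₂ = (-0.37490,+0.34295,+0.86130); SVD([r₁ r₂ r₃]) → R = UVᵀ:
  R  [+0.87791 -0.29787 -0.37490]
  R  [+0.42985 +0.83524 +0.34295]
  R  [+0.21098 -0.46222 +0.86130]
t = (-0.26329, -0.04110, +1.03632) m
tr R = 2.574445; θ = arccos((tr R − 1)/2) = 0.664504 rad = 38.073°
axis k = ((R−Rᵀ)₃₂, (R−Rᵀ)₁₃, (R−Rᵀ)₂₁) / (2 sinθ) = (-0.652837, -0.475035, +0.590039)
rvec = θ·k = (-0.433813, -0.315663, +0.392084)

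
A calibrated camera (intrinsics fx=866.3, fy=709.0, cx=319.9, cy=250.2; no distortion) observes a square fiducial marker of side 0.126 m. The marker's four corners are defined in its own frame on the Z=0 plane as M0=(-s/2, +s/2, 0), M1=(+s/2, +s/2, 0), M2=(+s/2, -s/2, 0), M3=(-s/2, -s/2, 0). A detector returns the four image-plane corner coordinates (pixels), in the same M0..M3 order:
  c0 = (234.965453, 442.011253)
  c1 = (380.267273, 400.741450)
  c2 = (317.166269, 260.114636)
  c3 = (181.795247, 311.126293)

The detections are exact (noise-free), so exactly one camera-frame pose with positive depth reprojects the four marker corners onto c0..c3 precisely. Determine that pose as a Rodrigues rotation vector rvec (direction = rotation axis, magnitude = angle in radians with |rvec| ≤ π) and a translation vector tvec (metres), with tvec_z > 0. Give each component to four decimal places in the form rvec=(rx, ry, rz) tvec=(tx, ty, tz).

Intrinsics K: fx=866.3, fy=709.0, cx=319.9, cy=250.2
Marker side s = 0.126 m; corners in marker frame (Z=0):
  M0 = (-0.0630, +0.0630, 0)
  M1 = (+0.0630, +0.0630, 0)
  M2 = (+0.0630, -0.0630, 0)
  M3 = (-0.0630, -0.0630, 0)
Detected image corners:
  c0 = (234.965453, 442.011253) px
  c1 = (380.267273, 400.741450) px
  c2 = (317.166269, 260.114636) px
  c3 = (181.795247, 311.126293) px
Planar DLT: solve 8×8 A·h = b for H (H[2,2]=1):
  H  [+927.40356 +380.21508 +275.07916]
  H  [-602.51876 +974.88288 +353.24635]
  H  [-0.66656 -0.28549 +1.00000]
B = K⁻¹H; ‖b₁‖=1.598642, ‖b₂‖=1.598642; λ = 2/(‖b₁‖+‖b₂‖) = 0.625531, sign → tz>0 ⇒ λ=+0.625531
r₁ = λ·B[:,0] = (+0.82362,-0.38445,-0.41695); r₂ = λ·B[:,1] = (+0.34049,+0.92313,-0.17858)
r₃ = r₁×r₂ = (+0.45356,+0.00512,+0.89121); SVD([r₁ r₂ r₃]) → R = UVᵀ:
  R  [+0.82362 +0.34049 +0.45356]
  R  [-0.38445 +0.92313 +0.00512]
  R  [-0.41695 -0.17858 +0.89121]
t = (-0.03236, +0.09091, +0.62553) m
tr R = 2.637965; θ = arccos((tr R − 1)/2) = 0.611160 rad = 35.017°
axis k = ((R−Rᵀ)₃₂, (R−Rᵀ)₁₃, (R−Rᵀ)₂₁) / (2 sinθ) = (-0.160071, +0.758526, -0.631677)
rvec = θ·k = (-0.097829, +0.463581, -0.386056)

rvec=(-0.0978, 0.4636, -0.3861) tvec=(-0.0324, 0.0909, 0.6255)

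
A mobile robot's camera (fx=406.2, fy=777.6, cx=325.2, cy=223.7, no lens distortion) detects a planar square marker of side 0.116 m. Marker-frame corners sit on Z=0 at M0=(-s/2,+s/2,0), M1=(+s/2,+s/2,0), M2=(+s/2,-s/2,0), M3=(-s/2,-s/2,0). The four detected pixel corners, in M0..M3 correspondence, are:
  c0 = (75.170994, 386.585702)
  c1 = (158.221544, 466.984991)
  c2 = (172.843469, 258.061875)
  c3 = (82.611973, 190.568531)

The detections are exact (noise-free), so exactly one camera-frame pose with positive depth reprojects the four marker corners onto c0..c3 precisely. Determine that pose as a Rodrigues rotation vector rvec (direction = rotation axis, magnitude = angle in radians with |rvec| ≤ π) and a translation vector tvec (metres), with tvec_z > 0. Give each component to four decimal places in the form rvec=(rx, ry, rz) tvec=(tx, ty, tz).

rvec=(0.2121, 0.3565, 0.2664) tvec=(-0.2051, 0.0542, 0.4062)

Intrinsics K: fx=406.2, fy=777.6, cx=325.2, cy=223.7
Marker side s = 0.116 m; corners in marker frame (Z=0):
  M0 = (-0.0580, +0.0580, 0)
  M1 = (+0.0580, +0.0580, 0)
  M2 = (+0.0580, -0.0580, 0)
  M3 = (-0.0580, -0.0580, 0)
Detected image corners:
  c0 = (75.170994, 386.585702) px
  c1 = (158.221544, 466.984991) px
  c2 = (172.843469, 258.061875) px
  c3 = (82.611973, 190.568531) px
Planar DLT: solve 8×8 A·h = b for H (H[2,2]=1):
  H  [+651.15378 -18.43904 +120.06911]
  H  [+387.33609 +1943.43732 +327.50582]
  H  [-0.77444 +0.61589 +1.00000]
B = K⁻¹H; ‖b₁‖=2.461992, ‖b₂‖=2.461992; λ = 2/(‖b₁‖+‖b₂‖) = 0.406175, sign → tz>0 ⇒ λ=+0.406175
r₁ = λ·B[:,0] = (+0.90295,+0.29282,-0.31456); r₂ = λ·B[:,1] = (-0.21871,+0.94318,+0.25016)
r₃ = r₁×r₂ = (+0.36994,-0.15708,+0.91568); SVD([r₁ r₂ r₃]) → R = UVᵀ:
  R  [+0.90295 -0.21871 +0.36994]
  R  [+0.29282 +0.94318 -0.15708]
  R  [-0.31456 +0.25016 +0.91568]
t = (-0.20512, +0.05422, +0.40618) m
tr R = 2.761806; θ = arccos((tr R − 1)/2) = 0.493030 rad = 28.249°
axis k = ((R−Rᵀ)₃₂, (R−Rᵀ)₁₃, (R−Rᵀ)₂₁) / (2 sinθ) = (+0.430219, +0.723112, +0.540389)
rvec = θ·k = (+0.212111, +0.356516, +0.266428)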